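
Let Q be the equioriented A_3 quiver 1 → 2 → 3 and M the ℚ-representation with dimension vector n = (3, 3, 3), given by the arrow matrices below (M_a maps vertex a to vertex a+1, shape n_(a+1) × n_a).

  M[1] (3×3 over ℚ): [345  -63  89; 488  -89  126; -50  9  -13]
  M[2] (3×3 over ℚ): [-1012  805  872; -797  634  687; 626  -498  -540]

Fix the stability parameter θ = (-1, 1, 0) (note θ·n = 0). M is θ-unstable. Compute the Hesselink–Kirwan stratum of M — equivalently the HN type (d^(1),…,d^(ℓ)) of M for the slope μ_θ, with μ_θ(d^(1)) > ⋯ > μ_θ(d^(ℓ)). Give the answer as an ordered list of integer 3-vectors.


Via rank(M_{q-1}∘⋯∘M_p): M ≅ I[1,3]^3.
μ_θ-semistable layers: μ^(1)=1/2; μ^(2)=-1

((0, 3, 3); (3, 0, 0))


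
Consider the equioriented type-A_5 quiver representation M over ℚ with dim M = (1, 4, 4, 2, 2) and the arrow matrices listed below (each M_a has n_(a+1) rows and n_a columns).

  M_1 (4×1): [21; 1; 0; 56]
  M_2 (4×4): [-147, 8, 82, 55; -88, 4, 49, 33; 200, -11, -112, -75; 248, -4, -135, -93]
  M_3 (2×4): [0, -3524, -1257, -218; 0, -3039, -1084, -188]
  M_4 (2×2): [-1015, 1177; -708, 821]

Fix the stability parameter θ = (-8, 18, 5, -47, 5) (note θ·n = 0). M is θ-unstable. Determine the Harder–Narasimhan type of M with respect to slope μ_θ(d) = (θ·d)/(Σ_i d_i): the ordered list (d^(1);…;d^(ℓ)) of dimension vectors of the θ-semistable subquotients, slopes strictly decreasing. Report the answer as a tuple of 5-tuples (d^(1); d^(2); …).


Interval decomposition of M: I[1,5], I[2,3]^2, I[2,5].
HN type (ℓ=3): μ^(1)=23/2; μ^(2)=5; μ^(3)=-8

((0, 2, 2, 0, 0); (0, 0, 0, 0, 2); (1, 2, 2, 2, 0))


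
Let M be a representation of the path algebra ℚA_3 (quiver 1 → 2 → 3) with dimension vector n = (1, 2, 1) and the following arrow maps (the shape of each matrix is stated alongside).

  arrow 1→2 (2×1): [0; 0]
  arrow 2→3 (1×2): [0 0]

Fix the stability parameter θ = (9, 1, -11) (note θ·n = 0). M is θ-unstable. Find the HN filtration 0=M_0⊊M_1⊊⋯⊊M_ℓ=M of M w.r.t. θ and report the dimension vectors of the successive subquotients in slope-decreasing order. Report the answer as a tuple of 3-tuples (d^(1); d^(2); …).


Interval decomposition of M: I[1,1], I[2,2]^2, I[3,3].
HN type (ℓ=3): μ^(1)=9; μ^(2)=1; μ^(3)=-11

((1, 0, 0); (0, 2, 0); (0, 0, 1))


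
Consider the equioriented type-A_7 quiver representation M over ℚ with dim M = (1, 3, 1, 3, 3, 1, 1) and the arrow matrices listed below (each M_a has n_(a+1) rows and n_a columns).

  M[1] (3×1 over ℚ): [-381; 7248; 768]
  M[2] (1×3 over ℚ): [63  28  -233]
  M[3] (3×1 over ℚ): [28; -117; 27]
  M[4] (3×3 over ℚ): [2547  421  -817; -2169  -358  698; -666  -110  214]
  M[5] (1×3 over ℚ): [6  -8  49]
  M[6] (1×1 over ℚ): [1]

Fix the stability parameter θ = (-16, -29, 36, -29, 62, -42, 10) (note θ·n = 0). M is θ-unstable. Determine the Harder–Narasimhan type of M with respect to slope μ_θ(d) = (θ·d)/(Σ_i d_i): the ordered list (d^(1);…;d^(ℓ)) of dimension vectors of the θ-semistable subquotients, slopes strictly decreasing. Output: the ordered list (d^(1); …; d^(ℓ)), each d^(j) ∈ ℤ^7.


Interval decomposition of M: I[1,4], I[2,2]^2, I[4,5]^2, I[5,7].
HN type (ℓ=5): μ^(1)=62; μ^(2)=10; μ^(3)=7/2; μ^(4)=-45/2; μ^(5)=-29

((0, 0, 0, 0, 2, 0, 0); (0, 0, 0, 0, 1, 1, 1); (0, 0, 1, 1, 0, 0, 0); (1, 1, 0, 0, 0, 0, 0); (0, 2, 0, 2, 0, 0, 0))


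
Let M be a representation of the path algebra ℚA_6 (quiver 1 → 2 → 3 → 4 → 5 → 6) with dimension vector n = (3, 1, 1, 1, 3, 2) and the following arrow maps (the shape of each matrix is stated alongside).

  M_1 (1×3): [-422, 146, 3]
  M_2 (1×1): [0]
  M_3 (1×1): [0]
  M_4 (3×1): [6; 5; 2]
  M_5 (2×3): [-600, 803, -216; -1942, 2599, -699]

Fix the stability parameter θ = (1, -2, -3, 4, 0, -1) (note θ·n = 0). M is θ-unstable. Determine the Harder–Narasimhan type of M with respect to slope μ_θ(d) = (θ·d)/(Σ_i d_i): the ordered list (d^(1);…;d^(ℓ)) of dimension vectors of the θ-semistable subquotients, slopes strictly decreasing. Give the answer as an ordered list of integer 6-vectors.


Barcode: M ≅ I[1,1]^2, I[1,2], I[3,3], I[4,6], I[5,5], I[5,6]. HN layers by μ_θ (4 steps, strictly decreasing):
  μ^(1)=1; μ^(2)=0; μ^(3)=-1/2; μ^(4)=-3

((2, 0, 0, 1, 1, 1); (0, 0, 0, 0, 1, 0); (1, 1, 0, 0, 1, 1); (0, 0, 1, 0, 0, 0))


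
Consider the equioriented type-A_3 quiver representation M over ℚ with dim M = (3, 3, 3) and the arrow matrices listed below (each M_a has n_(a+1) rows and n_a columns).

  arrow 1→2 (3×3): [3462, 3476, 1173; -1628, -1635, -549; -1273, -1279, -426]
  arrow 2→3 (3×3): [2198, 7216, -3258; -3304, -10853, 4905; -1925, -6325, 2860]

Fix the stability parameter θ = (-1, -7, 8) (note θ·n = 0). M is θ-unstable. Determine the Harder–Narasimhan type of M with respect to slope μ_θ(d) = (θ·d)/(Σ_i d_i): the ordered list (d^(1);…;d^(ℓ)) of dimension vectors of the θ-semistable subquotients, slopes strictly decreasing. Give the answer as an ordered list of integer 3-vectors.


Interval decomposition of M: I[1,2], I[1,3]^2, I[3,3].
HN type (ℓ=2): μ^(1)=8; μ^(2)=-4

((0, 0, 3); (3, 3, 0))


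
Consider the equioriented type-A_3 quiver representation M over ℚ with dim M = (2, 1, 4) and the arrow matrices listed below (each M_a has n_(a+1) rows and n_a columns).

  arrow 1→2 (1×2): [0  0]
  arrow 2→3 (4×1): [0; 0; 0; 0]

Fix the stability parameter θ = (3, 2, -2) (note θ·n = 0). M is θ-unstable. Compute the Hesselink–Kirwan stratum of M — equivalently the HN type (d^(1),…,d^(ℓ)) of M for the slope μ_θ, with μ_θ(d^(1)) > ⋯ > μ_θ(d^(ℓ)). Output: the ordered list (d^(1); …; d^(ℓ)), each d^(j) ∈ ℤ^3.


Interval decomposition of M: I[1,1]^2, I[2,2], I[3,3]^4.
HN type (ℓ=3): μ^(1)=3; μ^(2)=2; μ^(3)=-2

((2, 0, 0); (0, 1, 0); (0, 0, 4))


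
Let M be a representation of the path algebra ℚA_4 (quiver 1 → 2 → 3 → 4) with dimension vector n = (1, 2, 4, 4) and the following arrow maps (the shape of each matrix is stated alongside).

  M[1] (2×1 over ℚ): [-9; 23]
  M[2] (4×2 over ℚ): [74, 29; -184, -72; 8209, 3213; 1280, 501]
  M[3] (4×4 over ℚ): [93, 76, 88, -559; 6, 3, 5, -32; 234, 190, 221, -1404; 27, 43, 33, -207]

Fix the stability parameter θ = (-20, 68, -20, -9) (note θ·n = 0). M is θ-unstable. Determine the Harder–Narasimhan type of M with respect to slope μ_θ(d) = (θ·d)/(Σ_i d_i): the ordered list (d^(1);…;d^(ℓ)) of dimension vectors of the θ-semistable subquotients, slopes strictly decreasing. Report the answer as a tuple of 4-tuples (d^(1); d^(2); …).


Barcode: M ≅ I[1,3], I[2,4], I[3,4]^2, I[4,4]. HN layers by μ_θ (4 steps, strictly decreasing):
  μ^(1)=24; μ^(2)=13; μ^(3)=-9; μ^(4)=-20

((0, 1, 1, 0); (0, 1, 1, 1); (0, 0, 0, 3); (1, 0, 2, 0))


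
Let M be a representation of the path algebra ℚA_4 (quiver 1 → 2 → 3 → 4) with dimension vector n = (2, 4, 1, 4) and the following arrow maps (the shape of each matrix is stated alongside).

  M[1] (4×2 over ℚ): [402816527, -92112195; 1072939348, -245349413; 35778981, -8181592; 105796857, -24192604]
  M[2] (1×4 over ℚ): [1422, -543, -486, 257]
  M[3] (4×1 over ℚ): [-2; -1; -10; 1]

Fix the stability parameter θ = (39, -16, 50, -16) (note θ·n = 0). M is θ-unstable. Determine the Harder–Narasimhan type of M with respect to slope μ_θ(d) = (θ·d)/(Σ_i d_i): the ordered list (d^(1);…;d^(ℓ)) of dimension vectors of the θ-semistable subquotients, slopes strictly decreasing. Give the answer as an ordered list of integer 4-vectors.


Via rank(M_{q-1}∘⋯∘M_p): M ≅ I[1,2], I[1,4], I[2,2]^2, I[4,4]^3.
μ_θ-semistable layers: μ^(1)=17; μ^(2)=23/2; μ^(3)=-16

((0, 0, 1, 1); (2, 2, 0, 0); (0, 2, 0, 3))


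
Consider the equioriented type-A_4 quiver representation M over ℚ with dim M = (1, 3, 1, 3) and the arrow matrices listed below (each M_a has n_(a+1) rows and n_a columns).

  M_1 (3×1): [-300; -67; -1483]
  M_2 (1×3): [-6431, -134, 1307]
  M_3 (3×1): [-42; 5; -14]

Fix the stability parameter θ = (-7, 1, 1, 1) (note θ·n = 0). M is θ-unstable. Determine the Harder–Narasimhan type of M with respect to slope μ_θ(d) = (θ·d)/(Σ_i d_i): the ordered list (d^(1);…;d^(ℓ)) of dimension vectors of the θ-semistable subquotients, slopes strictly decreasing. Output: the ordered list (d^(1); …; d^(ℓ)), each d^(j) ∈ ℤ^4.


Via rank(M_{q-1}∘⋯∘M_p): M ≅ I[1,4], I[2,2]^2, I[4,4]^2.
μ_θ-semistable layers: μ^(1)=1; μ^(2)=-7

((0, 3, 1, 3); (1, 0, 0, 0))


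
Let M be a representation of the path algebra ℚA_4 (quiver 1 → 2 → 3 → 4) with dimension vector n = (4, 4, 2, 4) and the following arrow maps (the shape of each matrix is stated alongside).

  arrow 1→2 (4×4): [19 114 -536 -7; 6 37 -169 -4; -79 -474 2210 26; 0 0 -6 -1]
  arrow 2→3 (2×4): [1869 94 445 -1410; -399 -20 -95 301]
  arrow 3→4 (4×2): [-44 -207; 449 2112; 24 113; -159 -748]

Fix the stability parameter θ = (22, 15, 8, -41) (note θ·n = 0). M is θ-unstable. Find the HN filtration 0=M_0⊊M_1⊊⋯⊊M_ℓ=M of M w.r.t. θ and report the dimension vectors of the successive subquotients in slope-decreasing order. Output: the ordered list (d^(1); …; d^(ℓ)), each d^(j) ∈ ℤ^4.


Via rank(M_{q-1}∘⋯∘M_p): M ≅ I[1,1], I[1,2], I[1,4]^2, I[2,2], I[4,4]^2.
μ_θ-semistable layers: μ^(1)=22; μ^(2)=37/2; μ^(3)=15; μ^(4)=1; μ^(5)=-41

((1, 0, 0, 0); (1, 1, 0, 0); (0, 1, 0, 0); (2, 2, 2, 2); (0, 0, 0, 2))


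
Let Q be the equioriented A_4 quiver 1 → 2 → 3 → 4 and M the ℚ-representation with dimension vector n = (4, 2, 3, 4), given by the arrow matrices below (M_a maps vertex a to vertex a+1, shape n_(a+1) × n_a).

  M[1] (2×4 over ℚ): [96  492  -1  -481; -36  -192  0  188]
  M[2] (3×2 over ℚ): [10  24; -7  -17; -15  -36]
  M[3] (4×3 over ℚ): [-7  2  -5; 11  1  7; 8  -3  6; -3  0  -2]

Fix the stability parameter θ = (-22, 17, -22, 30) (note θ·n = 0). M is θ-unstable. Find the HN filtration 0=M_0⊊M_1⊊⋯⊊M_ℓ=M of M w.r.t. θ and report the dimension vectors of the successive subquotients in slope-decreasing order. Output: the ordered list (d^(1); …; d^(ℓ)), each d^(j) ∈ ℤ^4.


Via rank(M_{q-1}∘⋯∘M_p): M ≅ I[1,1]^2, I[1,4]^2, I[3,4], I[4,4].
μ_θ-semistable layers: μ^(1)=30; μ^(2)=-5/2; μ^(3)=-22

((0, 0, 0, 4); (0, 2, 2, 0); (4, 0, 1, 0))


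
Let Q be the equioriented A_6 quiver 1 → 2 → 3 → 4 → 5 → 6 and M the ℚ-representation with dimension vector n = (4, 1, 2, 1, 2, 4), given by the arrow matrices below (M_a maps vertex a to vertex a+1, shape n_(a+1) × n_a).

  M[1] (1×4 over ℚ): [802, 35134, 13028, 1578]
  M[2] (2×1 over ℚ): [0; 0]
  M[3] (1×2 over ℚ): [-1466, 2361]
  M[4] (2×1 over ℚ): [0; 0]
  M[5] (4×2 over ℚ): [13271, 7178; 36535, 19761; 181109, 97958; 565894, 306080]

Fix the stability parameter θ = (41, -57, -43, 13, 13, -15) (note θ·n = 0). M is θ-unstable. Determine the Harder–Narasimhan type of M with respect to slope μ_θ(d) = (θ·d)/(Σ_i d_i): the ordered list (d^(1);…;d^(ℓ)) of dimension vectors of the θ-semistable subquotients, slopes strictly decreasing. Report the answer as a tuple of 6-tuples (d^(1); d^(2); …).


Barcode: M ≅ I[1,1]^3, I[1,2], I[3,3], I[3,4], I[5,6]^2, I[6,6]^2. HN layers by μ_θ (6 steps, strictly decreasing):
  μ^(1)=41; μ^(2)=13; μ^(3)=-1; μ^(4)=-8; μ^(5)=-15; μ^(6)=-43

((3, 0, 0, 0, 0, 0); (0, 0, 0, 1, 0, 0); (0, 0, 0, 0, 2, 2); (1, 1, 0, 0, 0, 0); (0, 0, 0, 0, 0, 2); (0, 0, 2, 0, 0, 0))


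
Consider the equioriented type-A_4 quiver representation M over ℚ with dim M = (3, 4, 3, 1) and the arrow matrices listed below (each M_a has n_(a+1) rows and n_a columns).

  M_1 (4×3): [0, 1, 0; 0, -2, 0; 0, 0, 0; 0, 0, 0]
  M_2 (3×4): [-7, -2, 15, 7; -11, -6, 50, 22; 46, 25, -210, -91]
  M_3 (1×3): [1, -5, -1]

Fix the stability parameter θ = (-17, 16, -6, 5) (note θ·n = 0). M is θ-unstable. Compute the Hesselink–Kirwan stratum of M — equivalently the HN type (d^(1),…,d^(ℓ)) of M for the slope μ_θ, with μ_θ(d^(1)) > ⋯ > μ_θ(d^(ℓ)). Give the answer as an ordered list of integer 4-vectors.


Barcode: M ≅ I[1,1]^2, I[1,4], I[2,2], I[2,3]^2. HN layers by μ_θ (3 steps, strictly decreasing):
  μ^(1)=16; μ^(2)=5; μ^(3)=-17

((0, 1, 0, 0); (0, 3, 3, 1); (3, 0, 0, 0))


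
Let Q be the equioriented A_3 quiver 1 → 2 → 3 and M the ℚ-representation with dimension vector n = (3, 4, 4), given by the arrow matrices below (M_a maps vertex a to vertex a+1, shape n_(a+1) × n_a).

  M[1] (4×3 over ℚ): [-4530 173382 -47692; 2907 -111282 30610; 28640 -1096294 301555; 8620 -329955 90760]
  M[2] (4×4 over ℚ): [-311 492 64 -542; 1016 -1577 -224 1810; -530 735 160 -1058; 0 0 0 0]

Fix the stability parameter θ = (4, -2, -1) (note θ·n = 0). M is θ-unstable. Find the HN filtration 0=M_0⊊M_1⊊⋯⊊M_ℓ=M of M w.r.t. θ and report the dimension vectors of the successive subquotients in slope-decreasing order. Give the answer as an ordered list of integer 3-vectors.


Via rank(M_{q-1}∘⋯∘M_p): M ≅ I[1,2]^2, I[1,3], I[2,3], I[3,3]^2.
μ_θ-semistable layers: μ^(1)=1; μ^(2)=1/3; μ^(3)=-1; μ^(4)=-2

((2, 2, 0); (1, 1, 1); (0, 0, 3); (0, 1, 0))


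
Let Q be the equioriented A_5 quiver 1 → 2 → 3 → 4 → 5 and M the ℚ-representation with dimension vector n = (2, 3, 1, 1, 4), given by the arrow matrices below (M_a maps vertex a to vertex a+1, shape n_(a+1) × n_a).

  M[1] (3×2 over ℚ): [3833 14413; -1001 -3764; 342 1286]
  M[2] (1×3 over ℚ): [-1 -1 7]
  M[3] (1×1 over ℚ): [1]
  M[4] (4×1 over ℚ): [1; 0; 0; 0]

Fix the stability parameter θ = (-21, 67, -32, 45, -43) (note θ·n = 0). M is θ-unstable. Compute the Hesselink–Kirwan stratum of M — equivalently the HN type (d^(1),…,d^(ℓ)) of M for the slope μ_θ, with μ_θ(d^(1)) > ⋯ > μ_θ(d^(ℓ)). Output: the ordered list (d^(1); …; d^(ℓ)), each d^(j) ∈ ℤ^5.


Barcode: M ≅ I[1,2], I[1,5], I[2,2], I[5,5]^3. HN layers by μ_θ (4 steps, strictly decreasing):
  μ^(1)=67; μ^(2)=37/4; μ^(3)=-21; μ^(4)=-43

((0, 2, 0, 0, 0); (0, 1, 1, 1, 1); (2, 0, 0, 0, 0); (0, 0, 0, 0, 3))


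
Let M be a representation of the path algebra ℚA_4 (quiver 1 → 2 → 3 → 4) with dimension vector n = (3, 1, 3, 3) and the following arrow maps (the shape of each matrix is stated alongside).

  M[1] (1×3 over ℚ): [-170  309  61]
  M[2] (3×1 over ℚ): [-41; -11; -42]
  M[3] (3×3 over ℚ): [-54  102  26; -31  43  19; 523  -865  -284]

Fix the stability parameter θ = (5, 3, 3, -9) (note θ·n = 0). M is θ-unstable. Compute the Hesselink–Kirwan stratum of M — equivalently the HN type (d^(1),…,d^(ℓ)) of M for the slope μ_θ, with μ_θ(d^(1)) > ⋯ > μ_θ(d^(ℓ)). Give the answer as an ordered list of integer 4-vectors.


Barcode: M ≅ I[1,1]^2, I[1,3], I[3,4]^2, I[4,4]. HN layers by μ_θ (4 steps, strictly decreasing):
  μ^(1)=5; μ^(2)=11/3; μ^(3)=-3; μ^(4)=-9

((2, 0, 0, 0); (1, 1, 1, 0); (0, 0, 2, 2); (0, 0, 0, 1))


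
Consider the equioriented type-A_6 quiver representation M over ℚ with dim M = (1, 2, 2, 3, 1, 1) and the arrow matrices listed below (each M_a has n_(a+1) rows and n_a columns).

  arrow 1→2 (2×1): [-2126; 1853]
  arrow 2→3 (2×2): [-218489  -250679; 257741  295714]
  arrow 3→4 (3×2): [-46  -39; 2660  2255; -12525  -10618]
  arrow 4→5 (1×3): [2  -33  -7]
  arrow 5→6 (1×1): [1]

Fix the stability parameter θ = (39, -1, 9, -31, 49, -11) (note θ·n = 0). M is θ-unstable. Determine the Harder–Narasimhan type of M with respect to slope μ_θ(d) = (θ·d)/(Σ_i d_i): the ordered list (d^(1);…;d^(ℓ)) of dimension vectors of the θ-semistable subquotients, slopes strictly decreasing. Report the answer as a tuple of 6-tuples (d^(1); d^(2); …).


Barcode: M ≅ I[1,6], I[2,4], I[4,4]. HN layers by μ_θ (4 steps, strictly decreasing):
  μ^(1)=19; μ^(2)=4; μ^(3)=-23/3; μ^(4)=-31

((0, 0, 0, 0, 1, 1); (1, 1, 1, 1, 0, 0); (0, 1, 1, 1, 0, 0); (0, 0, 0, 1, 0, 0))


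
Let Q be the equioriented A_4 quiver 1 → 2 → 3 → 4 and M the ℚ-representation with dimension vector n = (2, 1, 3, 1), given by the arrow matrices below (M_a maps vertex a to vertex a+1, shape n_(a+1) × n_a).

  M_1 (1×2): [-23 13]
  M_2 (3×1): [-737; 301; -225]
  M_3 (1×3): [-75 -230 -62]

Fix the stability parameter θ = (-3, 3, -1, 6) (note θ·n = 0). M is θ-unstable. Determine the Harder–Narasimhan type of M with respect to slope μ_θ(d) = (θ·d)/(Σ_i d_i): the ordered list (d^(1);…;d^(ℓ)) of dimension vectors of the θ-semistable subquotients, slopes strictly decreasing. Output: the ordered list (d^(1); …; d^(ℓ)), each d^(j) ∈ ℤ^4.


Interval decomposition of M: I[1,1], I[1,4], I[3,3]^2.
HN type (ℓ=4): μ^(1)=6; μ^(2)=1; μ^(3)=-1; μ^(4)=-3

((0, 0, 0, 1); (0, 1, 1, 0); (0, 0, 2, 0); (2, 0, 0, 0))


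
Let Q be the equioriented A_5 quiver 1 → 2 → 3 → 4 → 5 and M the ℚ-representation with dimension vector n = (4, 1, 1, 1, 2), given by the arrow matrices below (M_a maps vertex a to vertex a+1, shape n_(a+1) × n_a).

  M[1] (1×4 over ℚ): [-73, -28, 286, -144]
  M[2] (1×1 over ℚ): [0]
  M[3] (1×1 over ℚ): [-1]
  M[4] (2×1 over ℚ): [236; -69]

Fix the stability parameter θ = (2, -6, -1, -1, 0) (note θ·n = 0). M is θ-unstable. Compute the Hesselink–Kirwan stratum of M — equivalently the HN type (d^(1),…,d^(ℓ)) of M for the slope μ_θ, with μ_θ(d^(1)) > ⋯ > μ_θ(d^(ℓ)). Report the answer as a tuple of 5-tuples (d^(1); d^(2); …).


Via rank(M_{q-1}∘⋯∘M_p): M ≅ I[1,1]^3, I[1,2], I[3,5], I[5,5].
μ_θ-semistable layers: μ^(1)=2; μ^(2)=0; μ^(3)=-1; μ^(4)=-2

((3, 0, 0, 0, 0); (0, 0, 0, 0, 2); (0, 0, 1, 1, 0); (1, 1, 0, 0, 0))


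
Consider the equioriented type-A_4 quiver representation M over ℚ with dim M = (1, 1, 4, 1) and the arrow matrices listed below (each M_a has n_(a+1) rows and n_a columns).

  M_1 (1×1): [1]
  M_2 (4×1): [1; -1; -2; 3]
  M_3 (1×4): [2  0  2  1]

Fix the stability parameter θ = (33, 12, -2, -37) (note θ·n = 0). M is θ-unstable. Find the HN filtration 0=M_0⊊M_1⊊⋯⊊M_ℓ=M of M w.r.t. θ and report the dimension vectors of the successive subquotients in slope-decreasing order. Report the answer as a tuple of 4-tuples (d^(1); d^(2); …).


Interval decomposition of M: I[1,4], I[3,3]^3.
HN type (ℓ=2): μ^(1)=3/2; μ^(2)=-2

((1, 1, 1, 1); (0, 0, 3, 0))


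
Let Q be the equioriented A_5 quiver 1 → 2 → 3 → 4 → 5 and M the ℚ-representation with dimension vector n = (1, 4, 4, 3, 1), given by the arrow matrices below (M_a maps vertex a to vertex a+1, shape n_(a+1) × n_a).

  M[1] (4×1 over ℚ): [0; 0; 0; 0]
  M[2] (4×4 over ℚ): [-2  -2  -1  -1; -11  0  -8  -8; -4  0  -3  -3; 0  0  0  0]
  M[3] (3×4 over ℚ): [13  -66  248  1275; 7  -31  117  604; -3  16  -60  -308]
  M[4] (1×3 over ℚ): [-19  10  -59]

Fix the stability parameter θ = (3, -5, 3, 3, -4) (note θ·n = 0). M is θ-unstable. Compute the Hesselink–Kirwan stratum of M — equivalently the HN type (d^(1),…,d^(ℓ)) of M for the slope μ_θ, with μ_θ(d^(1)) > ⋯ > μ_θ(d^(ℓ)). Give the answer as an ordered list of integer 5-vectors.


Interval decomposition of M: I[1,1], I[2,2], I[2,4]^2, I[2,5], I[3,3].
HN type (ℓ=3): μ^(1)=3; μ^(2)=2/3; μ^(3)=-5

((1, 0, 3, 2, 0); (0, 0, 1, 1, 1); (0, 4, 0, 0, 0))


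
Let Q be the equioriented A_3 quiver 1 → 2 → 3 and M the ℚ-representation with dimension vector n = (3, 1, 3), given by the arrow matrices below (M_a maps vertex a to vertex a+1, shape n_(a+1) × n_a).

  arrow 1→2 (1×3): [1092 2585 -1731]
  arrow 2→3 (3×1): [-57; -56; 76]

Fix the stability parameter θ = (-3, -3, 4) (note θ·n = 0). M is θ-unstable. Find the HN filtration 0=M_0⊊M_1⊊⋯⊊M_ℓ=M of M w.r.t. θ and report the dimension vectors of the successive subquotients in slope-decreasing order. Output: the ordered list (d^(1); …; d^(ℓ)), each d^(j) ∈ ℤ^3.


Barcode: M ≅ I[1,1]^2, I[1,3], I[3,3]^2. HN layers by μ_θ (2 steps, strictly decreasing):
  μ^(1)=4; μ^(2)=-3

((0, 0, 3); (3, 1, 0))


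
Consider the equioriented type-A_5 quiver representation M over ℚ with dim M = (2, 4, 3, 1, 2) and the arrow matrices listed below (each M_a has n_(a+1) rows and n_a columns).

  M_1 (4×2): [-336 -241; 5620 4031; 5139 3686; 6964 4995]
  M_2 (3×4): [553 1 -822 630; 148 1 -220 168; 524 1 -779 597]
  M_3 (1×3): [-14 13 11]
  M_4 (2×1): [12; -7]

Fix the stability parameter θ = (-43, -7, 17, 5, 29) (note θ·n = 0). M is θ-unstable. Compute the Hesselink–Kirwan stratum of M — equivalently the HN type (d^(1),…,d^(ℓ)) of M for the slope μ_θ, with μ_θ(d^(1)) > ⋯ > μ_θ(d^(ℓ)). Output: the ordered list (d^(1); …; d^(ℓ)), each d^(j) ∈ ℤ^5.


Interval decomposition of M: I[1,3], I[1,5], I[2,2], I[2,3], I[5,5].
HN type (ℓ=5): μ^(1)=29; μ^(2)=17; μ^(3)=11; μ^(4)=-7; μ^(5)=-43

((0, 0, 0, 0, 2); (0, 0, 2, 0, 0); (0, 0, 1, 1, 0); (0, 4, 0, 0, 0); (2, 0, 0, 0, 0))


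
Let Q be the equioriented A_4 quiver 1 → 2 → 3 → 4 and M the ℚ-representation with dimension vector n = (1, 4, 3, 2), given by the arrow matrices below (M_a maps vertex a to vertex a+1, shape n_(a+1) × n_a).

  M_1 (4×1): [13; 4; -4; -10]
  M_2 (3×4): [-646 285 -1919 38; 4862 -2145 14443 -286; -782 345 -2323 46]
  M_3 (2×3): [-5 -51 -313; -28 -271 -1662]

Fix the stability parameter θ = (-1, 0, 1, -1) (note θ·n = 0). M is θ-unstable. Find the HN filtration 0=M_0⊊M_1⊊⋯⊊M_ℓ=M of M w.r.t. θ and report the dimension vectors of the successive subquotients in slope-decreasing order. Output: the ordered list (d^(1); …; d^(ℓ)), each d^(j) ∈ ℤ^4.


Barcode: M ≅ I[1,4], I[2,2]^3, I[3,3], I[3,4]. HN layers by μ_θ (3 steps, strictly decreasing):
  μ^(1)=1; μ^(2)=0; μ^(3)=-1

((0, 0, 1, 0); (0, 4, 2, 2); (1, 0, 0, 0))


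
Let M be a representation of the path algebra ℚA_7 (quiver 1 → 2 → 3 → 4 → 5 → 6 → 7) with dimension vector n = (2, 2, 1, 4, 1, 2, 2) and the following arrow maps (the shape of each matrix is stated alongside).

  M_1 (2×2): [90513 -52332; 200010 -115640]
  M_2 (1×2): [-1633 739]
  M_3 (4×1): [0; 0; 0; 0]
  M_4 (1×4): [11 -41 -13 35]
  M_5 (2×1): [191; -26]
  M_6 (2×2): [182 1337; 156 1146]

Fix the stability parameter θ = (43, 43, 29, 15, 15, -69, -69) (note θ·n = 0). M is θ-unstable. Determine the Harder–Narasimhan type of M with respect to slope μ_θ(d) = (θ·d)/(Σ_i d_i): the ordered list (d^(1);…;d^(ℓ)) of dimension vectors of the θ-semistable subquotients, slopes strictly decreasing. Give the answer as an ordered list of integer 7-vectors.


Barcode: M ≅ I[1,1], I[1,3], I[2,2], I[4,4]^3, I[4,6], I[6,7], I[7,7]. HN layers by μ_θ (5 steps, strictly decreasing):
  μ^(1)=43; μ^(2)=115/3; μ^(3)=15; μ^(4)=-13; μ^(5)=-69

((1, 1, 0, 0, 0, 0, 0); (1, 1, 1, 0, 0, 0, 0); (0, 0, 0, 3, 0, 0, 0); (0, 0, 0, 1, 1, 1, 0); (0, 0, 0, 0, 0, 1, 2))


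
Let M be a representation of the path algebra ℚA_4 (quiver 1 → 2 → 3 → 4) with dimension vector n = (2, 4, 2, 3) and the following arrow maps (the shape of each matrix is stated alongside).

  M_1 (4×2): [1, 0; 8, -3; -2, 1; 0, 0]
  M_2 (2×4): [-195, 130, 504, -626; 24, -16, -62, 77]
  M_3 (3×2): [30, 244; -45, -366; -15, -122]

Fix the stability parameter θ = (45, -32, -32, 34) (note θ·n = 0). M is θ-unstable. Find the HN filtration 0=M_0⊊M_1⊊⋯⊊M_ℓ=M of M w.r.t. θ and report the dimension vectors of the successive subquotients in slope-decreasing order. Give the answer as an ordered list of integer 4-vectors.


Interval decomposition of M: I[1,3], I[1,4], I[2,2]^2, I[4,4]^2.
HN type (ℓ=3): μ^(1)=34; μ^(2)=-19/3; μ^(3)=-32

((0, 0, 0, 3); (2, 2, 2, 0); (0, 2, 0, 0))


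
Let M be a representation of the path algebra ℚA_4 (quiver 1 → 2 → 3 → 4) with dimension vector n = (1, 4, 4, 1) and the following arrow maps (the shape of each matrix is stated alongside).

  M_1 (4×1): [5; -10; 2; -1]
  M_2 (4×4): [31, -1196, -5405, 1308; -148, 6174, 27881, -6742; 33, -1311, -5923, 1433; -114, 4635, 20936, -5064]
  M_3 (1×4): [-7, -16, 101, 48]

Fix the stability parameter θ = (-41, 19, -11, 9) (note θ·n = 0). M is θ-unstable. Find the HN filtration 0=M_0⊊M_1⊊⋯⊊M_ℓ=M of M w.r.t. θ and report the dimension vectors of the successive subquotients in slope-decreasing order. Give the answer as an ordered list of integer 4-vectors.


Barcode: M ≅ I[1,4], I[2,3]^3. HN layers by μ_θ (3 steps, strictly decreasing):
  μ^(1)=9; μ^(2)=4; μ^(3)=-41

((0, 0, 0, 1); (0, 4, 4, 0); (1, 0, 0, 0))


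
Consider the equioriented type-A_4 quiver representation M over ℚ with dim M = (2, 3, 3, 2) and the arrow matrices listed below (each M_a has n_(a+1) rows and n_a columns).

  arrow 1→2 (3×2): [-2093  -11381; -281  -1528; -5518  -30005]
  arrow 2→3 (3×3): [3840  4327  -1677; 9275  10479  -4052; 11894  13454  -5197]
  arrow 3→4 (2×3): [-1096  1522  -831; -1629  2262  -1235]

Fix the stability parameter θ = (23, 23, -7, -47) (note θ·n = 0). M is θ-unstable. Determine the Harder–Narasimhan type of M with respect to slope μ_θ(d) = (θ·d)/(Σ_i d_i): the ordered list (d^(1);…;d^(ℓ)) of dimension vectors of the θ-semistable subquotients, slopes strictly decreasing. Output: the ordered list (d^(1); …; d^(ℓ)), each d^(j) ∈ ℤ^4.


Interval decomposition of M: I[1,4]^2, I[2,3].
HN type (ℓ=2): μ^(1)=8; μ^(2)=-2

((0, 1, 1, 0); (2, 2, 2, 2))


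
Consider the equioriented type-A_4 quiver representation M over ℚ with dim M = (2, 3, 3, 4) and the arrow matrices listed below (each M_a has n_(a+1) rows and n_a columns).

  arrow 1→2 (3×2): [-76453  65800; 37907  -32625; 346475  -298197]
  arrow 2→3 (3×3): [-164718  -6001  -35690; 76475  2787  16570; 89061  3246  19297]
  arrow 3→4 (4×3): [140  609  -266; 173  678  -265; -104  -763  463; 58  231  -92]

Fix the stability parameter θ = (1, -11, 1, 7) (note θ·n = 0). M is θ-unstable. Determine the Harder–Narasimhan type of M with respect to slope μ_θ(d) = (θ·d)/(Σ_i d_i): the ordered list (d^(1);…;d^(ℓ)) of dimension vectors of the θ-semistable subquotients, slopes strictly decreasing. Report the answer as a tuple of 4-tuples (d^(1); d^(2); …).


Barcode: M ≅ I[1,4]^2, I[2,4], I[4,4]. HN layers by μ_θ (4 steps, strictly decreasing):
  μ^(1)=7; μ^(2)=1; μ^(3)=-5; μ^(4)=-11

((0, 0, 0, 4); (0, 0, 3, 0); (2, 2, 0, 0); (0, 1, 0, 0))


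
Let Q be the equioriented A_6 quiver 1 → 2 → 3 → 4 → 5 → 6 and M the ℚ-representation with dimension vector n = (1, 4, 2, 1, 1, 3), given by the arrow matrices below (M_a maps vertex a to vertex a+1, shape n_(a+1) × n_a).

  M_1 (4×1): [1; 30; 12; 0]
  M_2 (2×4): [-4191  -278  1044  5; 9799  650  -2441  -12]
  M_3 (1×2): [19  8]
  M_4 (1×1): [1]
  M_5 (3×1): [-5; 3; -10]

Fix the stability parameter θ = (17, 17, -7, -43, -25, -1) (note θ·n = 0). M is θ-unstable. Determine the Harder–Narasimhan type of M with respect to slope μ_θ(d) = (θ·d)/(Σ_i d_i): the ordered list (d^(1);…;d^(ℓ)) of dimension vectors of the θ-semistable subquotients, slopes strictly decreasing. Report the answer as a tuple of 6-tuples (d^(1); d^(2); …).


Via rank(M_{q-1}∘⋯∘M_p): M ≅ I[1,6], I[2,2]^2, I[2,3], I[6,6]^2.
μ_θ-semistable layers: μ^(1)=17; μ^(2)=5; μ^(3)=-1; μ^(4)=-41/5

((0, 2, 0, 0, 0, 0); (0, 1, 1, 0, 0, 0); (0, 0, 0, 0, 0, 3); (1, 1, 1, 1, 1, 0))


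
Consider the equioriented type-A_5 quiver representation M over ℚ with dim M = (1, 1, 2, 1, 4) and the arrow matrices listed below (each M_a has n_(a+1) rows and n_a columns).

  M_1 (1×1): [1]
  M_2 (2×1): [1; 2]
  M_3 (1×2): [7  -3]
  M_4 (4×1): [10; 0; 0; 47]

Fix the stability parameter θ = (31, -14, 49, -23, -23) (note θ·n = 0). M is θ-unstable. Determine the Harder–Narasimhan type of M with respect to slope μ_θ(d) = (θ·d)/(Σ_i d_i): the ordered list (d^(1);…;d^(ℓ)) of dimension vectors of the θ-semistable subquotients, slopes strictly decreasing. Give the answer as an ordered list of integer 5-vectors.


Interval decomposition of M: I[1,5], I[3,3], I[5,5]^3.
HN type (ℓ=3): μ^(1)=49; μ^(2)=4; μ^(3)=-23

((0, 0, 1, 0, 0); (1, 1, 1, 1, 1); (0, 0, 0, 0, 3))


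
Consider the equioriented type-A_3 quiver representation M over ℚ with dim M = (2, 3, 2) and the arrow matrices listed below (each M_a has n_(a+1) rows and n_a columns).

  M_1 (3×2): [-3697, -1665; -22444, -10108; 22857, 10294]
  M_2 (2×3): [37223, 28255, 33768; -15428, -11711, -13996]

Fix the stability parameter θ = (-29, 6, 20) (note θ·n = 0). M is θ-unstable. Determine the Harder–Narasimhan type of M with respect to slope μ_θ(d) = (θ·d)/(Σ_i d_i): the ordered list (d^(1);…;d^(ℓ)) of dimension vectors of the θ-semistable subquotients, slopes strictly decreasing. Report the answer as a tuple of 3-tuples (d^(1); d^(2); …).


Via rank(M_{q-1}∘⋯∘M_p): M ≅ I[1,3]^2, I[2,2].
μ_θ-semistable layers: μ^(1)=20; μ^(2)=6; μ^(3)=-29

((0, 0, 2); (0, 3, 0); (2, 0, 0))


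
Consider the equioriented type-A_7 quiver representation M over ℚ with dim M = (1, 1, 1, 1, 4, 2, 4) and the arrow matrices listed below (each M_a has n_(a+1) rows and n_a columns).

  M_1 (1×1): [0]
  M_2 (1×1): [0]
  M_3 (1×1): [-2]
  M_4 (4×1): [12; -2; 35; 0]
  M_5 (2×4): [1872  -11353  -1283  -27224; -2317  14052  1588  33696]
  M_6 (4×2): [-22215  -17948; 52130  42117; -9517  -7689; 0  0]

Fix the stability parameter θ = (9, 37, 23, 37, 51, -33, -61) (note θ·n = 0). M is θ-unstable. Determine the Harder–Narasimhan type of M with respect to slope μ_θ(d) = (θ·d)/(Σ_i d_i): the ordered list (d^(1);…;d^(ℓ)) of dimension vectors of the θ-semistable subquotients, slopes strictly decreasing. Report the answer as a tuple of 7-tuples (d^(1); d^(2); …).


Barcode: M ≅ I[1,1], I[2,2], I[3,7], I[5,5]^2, I[5,7], I[7,7]^2. HN layers by μ_θ (6 steps, strictly decreasing):
  μ^(1)=51; μ^(2)=37; μ^(3)=9; μ^(4)=17/5; μ^(5)=-43/3; μ^(6)=-61

((0, 0, 0, 0, 2, 0, 0); (0, 1, 0, 0, 0, 0, 0); (1, 0, 0, 0, 0, 0, 0); (0, 0, 1, 1, 1, 1, 1); (0, 0, 0, 0, 1, 1, 1); (0, 0, 0, 0, 0, 0, 2))


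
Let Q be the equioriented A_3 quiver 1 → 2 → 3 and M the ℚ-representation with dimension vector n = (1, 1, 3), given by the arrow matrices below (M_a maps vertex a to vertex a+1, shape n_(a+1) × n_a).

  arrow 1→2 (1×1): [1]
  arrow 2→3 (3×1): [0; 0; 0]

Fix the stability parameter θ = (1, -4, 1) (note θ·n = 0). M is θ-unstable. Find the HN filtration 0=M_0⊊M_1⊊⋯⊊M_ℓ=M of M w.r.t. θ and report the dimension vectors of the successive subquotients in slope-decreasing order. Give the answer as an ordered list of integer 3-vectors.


Interval decomposition of M: I[1,2], I[3,3]^3.
HN type (ℓ=2): μ^(1)=1; μ^(2)=-3/2

((0, 0, 3); (1, 1, 0))


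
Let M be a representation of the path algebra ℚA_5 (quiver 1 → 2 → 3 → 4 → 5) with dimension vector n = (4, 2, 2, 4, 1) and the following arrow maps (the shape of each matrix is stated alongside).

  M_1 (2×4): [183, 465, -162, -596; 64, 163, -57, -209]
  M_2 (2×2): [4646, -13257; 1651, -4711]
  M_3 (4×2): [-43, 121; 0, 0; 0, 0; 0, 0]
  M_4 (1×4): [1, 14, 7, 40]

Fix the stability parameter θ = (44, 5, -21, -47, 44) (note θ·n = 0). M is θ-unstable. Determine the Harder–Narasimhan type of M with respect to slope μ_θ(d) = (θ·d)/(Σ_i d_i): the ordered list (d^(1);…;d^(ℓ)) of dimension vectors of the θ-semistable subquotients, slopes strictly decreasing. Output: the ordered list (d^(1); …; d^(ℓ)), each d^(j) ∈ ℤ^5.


Barcode: M ≅ I[1,1]^2, I[1,3], I[1,5], I[4,4]^3. HN layers by μ_θ (4 steps, strictly decreasing):
  μ^(1)=44; μ^(2)=28/3; μ^(3)=-19/4; μ^(4)=-47

((2, 0, 0, 0, 1); (1, 1, 1, 0, 0); (1, 1, 1, 1, 0); (0, 0, 0, 3, 0))


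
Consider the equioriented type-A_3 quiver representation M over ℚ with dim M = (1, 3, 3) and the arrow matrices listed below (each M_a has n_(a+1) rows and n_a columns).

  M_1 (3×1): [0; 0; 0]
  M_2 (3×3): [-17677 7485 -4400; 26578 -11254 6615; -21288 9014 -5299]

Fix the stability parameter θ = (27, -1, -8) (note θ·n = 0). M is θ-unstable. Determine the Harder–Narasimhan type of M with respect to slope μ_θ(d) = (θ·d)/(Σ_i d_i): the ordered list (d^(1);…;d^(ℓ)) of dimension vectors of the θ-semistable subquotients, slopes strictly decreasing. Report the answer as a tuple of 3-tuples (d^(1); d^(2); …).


Via rank(M_{q-1}∘⋯∘M_p): M ≅ I[1,1], I[2,3]^3.
μ_θ-semistable layers: μ^(1)=27; μ^(2)=-9/2

((1, 0, 0); (0, 3, 3))


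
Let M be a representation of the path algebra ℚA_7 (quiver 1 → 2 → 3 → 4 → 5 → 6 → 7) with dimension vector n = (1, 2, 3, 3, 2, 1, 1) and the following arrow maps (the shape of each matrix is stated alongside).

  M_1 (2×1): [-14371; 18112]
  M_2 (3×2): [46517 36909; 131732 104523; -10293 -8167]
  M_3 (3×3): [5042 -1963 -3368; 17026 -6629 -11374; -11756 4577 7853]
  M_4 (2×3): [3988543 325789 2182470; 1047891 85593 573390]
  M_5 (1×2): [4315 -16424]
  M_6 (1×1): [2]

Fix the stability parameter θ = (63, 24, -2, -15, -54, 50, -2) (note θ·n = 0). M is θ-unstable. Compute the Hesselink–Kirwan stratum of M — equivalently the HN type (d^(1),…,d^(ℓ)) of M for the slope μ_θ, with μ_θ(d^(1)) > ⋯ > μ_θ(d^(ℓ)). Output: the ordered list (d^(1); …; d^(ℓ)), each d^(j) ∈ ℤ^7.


Interval decomposition of M: I[1,4], I[2,4], I[3,3], I[4,7], I[5,5].
HN type (ℓ=6): μ^(1)=24; μ^(2)=35/2; μ^(3)=7/3; μ^(4)=-2; μ^(5)=-69/2; μ^(6)=-54

((0, 0, 0, 0, 0, 1, 1); (1, 1, 1, 1, 0, 0, 0); (0, 1, 1, 1, 0, 0, 0); (0, 0, 1, 0, 0, 0, 0); (0, 0, 0, 1, 1, 0, 0); (0, 0, 0, 0, 1, 0, 0))


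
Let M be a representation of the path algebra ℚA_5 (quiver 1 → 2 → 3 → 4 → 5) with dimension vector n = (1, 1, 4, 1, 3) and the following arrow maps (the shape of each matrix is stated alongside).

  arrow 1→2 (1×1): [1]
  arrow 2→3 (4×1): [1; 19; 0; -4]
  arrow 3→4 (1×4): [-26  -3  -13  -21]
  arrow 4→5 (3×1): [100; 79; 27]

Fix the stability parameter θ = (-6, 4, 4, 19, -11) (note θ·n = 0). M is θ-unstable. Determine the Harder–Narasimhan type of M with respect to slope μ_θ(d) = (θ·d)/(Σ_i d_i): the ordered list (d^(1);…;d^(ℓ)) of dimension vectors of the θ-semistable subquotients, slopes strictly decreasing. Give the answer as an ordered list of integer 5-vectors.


Interval decomposition of M: I[1,5], I[3,3]^3, I[5,5]^2.
HN type (ℓ=3): μ^(1)=4; μ^(2)=-6; μ^(3)=-11

((0, 1, 4, 1, 1); (1, 0, 0, 0, 0); (0, 0, 0, 0, 2))


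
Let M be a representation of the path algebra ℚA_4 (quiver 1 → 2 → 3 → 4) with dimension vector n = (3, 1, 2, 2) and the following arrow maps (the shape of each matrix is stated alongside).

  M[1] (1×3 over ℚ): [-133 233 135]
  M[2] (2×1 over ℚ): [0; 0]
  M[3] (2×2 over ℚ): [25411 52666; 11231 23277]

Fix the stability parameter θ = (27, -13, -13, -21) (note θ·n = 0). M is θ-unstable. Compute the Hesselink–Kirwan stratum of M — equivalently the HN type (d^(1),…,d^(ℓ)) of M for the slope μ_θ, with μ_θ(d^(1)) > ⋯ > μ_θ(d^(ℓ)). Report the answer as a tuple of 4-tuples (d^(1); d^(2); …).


Barcode: M ≅ I[1,1]^2, I[1,2], I[3,4]^2. HN layers by μ_θ (3 steps, strictly decreasing):
  μ^(1)=27; μ^(2)=7; μ^(3)=-17

((2, 0, 0, 0); (1, 1, 0, 0); (0, 0, 2, 2))


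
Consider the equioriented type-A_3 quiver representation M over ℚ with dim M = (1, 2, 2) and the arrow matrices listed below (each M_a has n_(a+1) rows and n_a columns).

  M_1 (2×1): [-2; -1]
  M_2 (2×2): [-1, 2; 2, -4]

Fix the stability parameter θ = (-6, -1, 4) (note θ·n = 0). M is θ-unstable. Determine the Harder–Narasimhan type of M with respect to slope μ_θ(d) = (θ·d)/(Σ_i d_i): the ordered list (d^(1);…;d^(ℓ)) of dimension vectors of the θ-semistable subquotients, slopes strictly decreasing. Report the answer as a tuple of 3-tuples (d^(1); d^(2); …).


Barcode: M ≅ I[1,2], I[2,3], I[3,3]. HN layers by μ_θ (3 steps, strictly decreasing):
  μ^(1)=4; μ^(2)=-1; μ^(3)=-6

((0, 0, 2); (0, 2, 0); (1, 0, 0))


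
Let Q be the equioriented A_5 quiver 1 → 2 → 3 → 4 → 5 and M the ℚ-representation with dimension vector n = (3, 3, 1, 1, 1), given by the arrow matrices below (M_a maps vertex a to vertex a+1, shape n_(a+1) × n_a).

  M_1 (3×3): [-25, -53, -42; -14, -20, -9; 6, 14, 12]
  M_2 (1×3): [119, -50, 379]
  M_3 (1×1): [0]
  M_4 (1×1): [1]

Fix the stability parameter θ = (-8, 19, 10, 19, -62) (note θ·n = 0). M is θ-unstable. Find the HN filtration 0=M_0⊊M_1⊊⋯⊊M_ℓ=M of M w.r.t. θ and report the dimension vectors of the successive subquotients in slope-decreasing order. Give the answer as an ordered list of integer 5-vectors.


Interval decomposition of M: I[1,1], I[1,2], I[1,3], I[2,2], I[4,5].
HN type (ℓ=4): μ^(1)=19; μ^(2)=29/2; μ^(3)=-8; μ^(4)=-43/2

((0, 2, 0, 0, 0); (0, 1, 1, 0, 0); (3, 0, 0, 0, 0); (0, 0, 0, 1, 1))


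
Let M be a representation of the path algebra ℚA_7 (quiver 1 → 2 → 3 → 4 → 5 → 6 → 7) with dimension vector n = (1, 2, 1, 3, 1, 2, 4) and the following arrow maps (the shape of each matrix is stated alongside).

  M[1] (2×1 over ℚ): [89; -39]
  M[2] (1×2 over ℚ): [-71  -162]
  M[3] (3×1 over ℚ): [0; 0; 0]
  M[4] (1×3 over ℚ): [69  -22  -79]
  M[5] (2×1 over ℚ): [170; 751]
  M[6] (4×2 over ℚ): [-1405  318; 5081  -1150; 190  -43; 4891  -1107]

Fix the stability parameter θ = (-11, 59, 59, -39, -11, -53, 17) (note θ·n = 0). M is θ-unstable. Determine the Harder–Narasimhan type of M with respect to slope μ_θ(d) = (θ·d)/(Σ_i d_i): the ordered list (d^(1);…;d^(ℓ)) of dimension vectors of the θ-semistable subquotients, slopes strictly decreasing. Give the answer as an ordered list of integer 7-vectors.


Barcode: M ≅ I[1,3], I[2,2], I[4,4]^2, I[4,7], I[6,7], I[7,7]^2. HN layers by μ_θ (6 steps, strictly decreasing):
  μ^(1)=59; μ^(2)=17; μ^(3)=-11; μ^(4)=-32; μ^(5)=-39; μ^(6)=-53

((0, 2, 1, 0, 0, 0, 0); (0, 0, 0, 0, 0, 0, 4); (1, 0, 0, 0, 0, 0, 0); (0, 0, 0, 0, 1, 1, 0); (0, 0, 0, 3, 0, 0, 0); (0, 0, 0, 0, 0, 1, 0))


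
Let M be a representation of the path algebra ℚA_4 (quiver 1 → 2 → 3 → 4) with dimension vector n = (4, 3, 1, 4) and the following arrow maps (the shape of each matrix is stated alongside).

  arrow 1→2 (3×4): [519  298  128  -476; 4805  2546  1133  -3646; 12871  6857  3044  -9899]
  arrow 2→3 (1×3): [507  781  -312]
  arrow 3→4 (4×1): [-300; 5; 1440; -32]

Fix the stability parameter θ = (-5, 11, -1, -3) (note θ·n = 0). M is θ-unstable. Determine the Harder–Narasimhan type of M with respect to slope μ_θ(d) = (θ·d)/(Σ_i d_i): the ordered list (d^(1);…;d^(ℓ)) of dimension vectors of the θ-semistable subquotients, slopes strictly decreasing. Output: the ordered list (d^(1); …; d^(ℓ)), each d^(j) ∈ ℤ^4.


Via rank(M_{q-1}∘⋯∘M_p): M ≅ I[1,1], I[1,2]^2, I[1,4], I[4,4]^3.
μ_θ-semistable layers: μ^(1)=11; μ^(2)=7/3; μ^(3)=-3; μ^(4)=-5

((0, 2, 0, 0); (0, 1, 1, 1); (0, 0, 0, 3); (4, 0, 0, 0))


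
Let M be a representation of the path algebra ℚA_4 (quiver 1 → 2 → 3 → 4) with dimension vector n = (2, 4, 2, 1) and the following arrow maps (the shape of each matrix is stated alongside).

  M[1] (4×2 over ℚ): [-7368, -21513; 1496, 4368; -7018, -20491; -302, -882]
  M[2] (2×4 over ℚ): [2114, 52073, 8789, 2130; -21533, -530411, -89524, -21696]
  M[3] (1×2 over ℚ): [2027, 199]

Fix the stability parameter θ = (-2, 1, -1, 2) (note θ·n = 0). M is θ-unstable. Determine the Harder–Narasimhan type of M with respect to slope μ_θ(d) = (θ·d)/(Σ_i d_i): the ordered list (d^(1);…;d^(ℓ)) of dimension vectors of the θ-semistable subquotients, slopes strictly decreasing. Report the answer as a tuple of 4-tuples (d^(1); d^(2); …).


Interval decomposition of M: I[1,3], I[1,4], I[2,2]^2.
HN type (ℓ=4): μ^(1)=2; μ^(2)=1; μ^(3)=0; μ^(4)=-2

((0, 0, 0, 1); (0, 2, 0, 0); (0, 2, 2, 0); (2, 0, 0, 0))
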